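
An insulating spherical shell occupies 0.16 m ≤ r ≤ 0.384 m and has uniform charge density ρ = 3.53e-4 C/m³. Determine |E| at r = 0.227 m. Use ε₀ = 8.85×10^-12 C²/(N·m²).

1.96e6 V/m

By spherical symmetry E is radial; choose a Gaussian sphere of radius r = 0.227 m (within the shell material, 0.16 m < r < 0.384 m).
Enclosed charge is the volume from a to r: Q_enc = (4π/3)ρ(r³ − a³) = 1.124×10^-5 C.
By Gauss's law, ∮E·dA = E·4πr² = Q_enc/ε₀.
E = |Q_enc|/(4πε₀r²) = (1.124×10^-5)/(4π·8.85×10^-12·(0.227)²) = 1.96×10^6 N/C.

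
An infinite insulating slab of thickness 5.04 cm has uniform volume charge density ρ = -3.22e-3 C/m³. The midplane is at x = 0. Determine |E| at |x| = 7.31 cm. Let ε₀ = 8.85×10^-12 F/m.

|E| ≈ 9.17×10^6 N/C

The point |x| = 7.31 cm lies outside the slab (half-thickness 0.0252 m). A symmetric pillbox spanning the full slab encloses Q_enc = ρ·d·A.
Flux = 2EA ⇒ E = |ρ|d/(2ε₀), independent of distance outside.
E = (3.22×10^-3)(0.0504)/(2·8.85×10^-12) = 9.17×10^6 N/C.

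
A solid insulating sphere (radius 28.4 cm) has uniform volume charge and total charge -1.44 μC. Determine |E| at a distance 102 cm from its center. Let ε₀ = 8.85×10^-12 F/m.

1.24e4 V/m

Symmetry ⇒ E = E(r) r̂. Gaussian sphere of radius r = 102 cm (r > R, so the entire charge is enclosed).
Q_enc = -1.44 μC = -1.44e-6 C.
By Gauss's law, ∮E·dA = E·4πr² = Q_enc/ε₀.
E = |Q_enc|/(4πε₀r²) = (1.44e-6)/(4π·8.85×10^-12·(1.02)²) = 1.24e4 N/C.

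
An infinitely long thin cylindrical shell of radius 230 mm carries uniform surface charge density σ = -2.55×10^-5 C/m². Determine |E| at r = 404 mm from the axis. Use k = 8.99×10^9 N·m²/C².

By cylindrical symmetry E is radial; use a coaxial Gaussian cylinder of radius 404 mm and length L (r > 230 mm).
The whole shell is enclosed: λ_enc = σ·2πR = (-2.55e-5)·2π·(0.23) = -3.685e-5 C/m.
By Gauss's law (flux through the curved wall only), E·2πrL = λ_enc L/ε₀.
E = 2k|λ_enc|/r = 2(8.99×10^9)(3.685×10^-5)/(0.404) = 1.64×10^6 N/C.

|E| = 1.64×10^6 V/m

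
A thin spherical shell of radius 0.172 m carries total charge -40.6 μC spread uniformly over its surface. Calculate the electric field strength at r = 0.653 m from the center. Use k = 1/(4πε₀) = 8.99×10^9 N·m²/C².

E = 8.56×10^5 N/C

By spherical symmetry E is radial; choose a Gaussian sphere of radius r = 0.653 m (r > 0.172 m).
The entire shell is enclosed: Q_enc = -4.06e-5 C.
Applying ∮E·dA = Q_enc/ε₀ with Φ = E(4πr²):
E = k|Q_enc|/r² = (8.99×10^9)(4.06e-5)/(0.653)² = 8.56×10^5 N/C.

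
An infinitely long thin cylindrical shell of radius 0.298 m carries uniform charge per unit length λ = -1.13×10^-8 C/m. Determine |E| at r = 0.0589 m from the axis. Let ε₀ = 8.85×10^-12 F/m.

Choose a coaxial cylinder of radius r = 0.0589 m (arbitrary length L) as the Gaussian surface (r < 0.298 m, inside the shell).
No charge is enclosed, so Gauss's law gives E·2πrL = 0 ⇒ E = 0.

E = 0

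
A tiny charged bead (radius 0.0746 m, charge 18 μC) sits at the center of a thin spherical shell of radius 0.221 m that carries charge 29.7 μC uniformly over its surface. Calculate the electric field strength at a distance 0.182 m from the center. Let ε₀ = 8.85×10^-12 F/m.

E ≈ 4.89×10^6 V/m

Take a concentric spherical Gaussian surface of radius r = 0.182 m (between the bodies, 0.0746 m < r < 0.221 m).
Only the inner charge is enclosed; the outer shell contributes nothing inside itself. Q_enc = 18 μC = 1.80×10^-5 C.
By Gauss's law, ∮E·dA = E·4πr² = Q_enc/ε₀.
E = |Q_enc|/(4πε₀r²) = (1.80×10^-5)/(4π·8.85×10^-12·(0.182)²) = 4.89e6 N/C.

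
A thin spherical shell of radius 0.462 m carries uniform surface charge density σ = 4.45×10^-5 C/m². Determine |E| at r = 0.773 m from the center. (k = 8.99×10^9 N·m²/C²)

|E| = 1.80×10^6 N/C

Use a concentric Gaussian sphere at r = 0.773 m (r > 0.462 m).
The entire shell is enclosed: Q_enc = σ·4πR² = (4.45×10^-5)·4π·(0.462)² = 1.194e-4 C.
Since E is radial and uniform over the Gaussian sphere, Φ = E·4πr² = Q_enc/ε₀.
E = k|Q_enc|/r² = (8.99×10^9)(1.194×10^-4)/(0.773)² = 1.80e6 N/C.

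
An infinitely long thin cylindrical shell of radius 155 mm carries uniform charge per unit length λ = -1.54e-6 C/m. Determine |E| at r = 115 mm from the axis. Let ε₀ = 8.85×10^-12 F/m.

Take a coaxial cylindrical Gaussian surface of radius r = 115 mm and length L (r < 155 mm, inside the shell).
No charge is enclosed, so Gauss's law gives E·2πrL = 0 ⇒ E = 0.

E = 0 (no enclosed charge)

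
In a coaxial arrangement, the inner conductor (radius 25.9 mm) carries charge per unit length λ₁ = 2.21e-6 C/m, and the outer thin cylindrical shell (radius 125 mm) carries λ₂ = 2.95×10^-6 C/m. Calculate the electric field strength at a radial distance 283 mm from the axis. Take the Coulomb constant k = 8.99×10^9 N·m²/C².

Choose a coaxial cylinder of radius r = 283 mm (arbitrary length L) as the Gaussian surface (r > 125 mm, enclosing both).
λ_enc = λ₁ + λ₂ = (2.21e-6) + (2.95×10^-6) = 5.16e-6 C/m.
Since E is radial and uniform over the curved surface, Φ = E·2πrL = Q_enc/ε₀ = λ_enc L/ε₀.
E = 2k|λ_enc|/r = 2(8.99×10^9)(5.16e-6)/(0.283) = 3.28×10^5 N/C.

|E| ≈ 3.28×10^5 N/C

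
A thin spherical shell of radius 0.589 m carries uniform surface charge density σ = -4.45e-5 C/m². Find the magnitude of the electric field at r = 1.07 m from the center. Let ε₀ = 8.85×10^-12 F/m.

|E| ≈ 1.52×10^6 V/m

Symmetry ⇒ E = E(r) r̂. Gaussian sphere of radius r = 1.07 m (r > 0.589 m).
The entire shell is enclosed: Q_enc = σ·4πR² = (-4.45×10^-5)·4π·(0.589)² = -1.94e-4 C.
By Gauss's law, ∮E·dA = E·4πr² = Q_enc/ε₀.
E = |Q_enc|/(4πε₀r²) = (1.94e-4)/(4π·8.85×10^-12·(1.07)²) = 1.52×10^6 N/C.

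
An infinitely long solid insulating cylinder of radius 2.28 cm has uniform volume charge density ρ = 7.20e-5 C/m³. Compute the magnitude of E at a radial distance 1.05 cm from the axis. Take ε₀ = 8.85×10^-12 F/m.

E ≈ 4.27×10^4 V/m

Take a coaxial cylindrical Gaussian surface of radius r = 1.05 cm and length L (r < R).
Enclosed charge per unit length: λ_enc = ρ·πr² = (7.20×10^-5)π(0.0105)² = 2.494e-8 C/m.
By Gauss's law (flux through the curved wall only), E·2πrL = λ_enc L/ε₀.
E = |λ_enc|/(2πε₀r) = (2.494e-8)/(2π·8.85×10^-12·0.0105) = 4.27×10^4 N/C.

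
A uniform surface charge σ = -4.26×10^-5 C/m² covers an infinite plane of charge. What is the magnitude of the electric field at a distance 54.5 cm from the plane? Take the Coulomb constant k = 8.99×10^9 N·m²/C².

2.41×10^6 N/C

The symmetry is planar: E is normal to the sheet and the same magnitude on both sides. Take a pillbox straddling the sheet with end-cap area A.
Only the two end caps contribute flux: Φ = 2EA. With Q_enc = σA, Gauss's law gives E = |σ|/(2ε₀).
E = 2πk|σ| = 2π(8.99×10^9)(4.26e-5) = 2.41×10^6 N/C.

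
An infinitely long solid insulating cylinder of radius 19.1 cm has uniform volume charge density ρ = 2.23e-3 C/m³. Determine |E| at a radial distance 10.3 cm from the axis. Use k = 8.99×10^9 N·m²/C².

By cylindrical symmetry E is radial; use a coaxial Gaussian cylinder of radius 10.3 cm and length L (r < R).
Enclosed charge per unit length: λ_enc = ρ·πr² = (2.23×10^-3)π(0.103)² = 7.432×10^-5 C/m.
By Gauss's law (flux through the curved wall only), E·2πrL = λ_enc L/ε₀.
E = 2k|λ_enc|/r = 2(8.99×10^9)(7.432×10^-5)/(0.103) = 1.30×10^7 N/C.

E = 1.30×10^7 V/m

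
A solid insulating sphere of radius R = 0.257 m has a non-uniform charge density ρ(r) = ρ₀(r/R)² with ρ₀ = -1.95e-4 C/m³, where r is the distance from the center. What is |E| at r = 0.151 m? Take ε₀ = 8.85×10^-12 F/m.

Take a concentric spherical Gaussian surface of radius r = 0.151 m (r < R).
Q_enc = ∫₀^r ρ(r')·4πr'² dr' = (4πρ₀/R²) ∫₀^r r'^4 dr' = 4πρ₀ r^5/(5·R²) = -5.825e-7 C.
Since E is radial and uniform over the Gaussian sphere, Φ = E·4πr² = Q_enc/ε₀.
E = |Q_enc|/(4πε₀r²) = (5.825e-7)/(4π·8.85×10^-12·(0.151)²) = 2.30×10^5 N/C.

2.30×10^5 N/C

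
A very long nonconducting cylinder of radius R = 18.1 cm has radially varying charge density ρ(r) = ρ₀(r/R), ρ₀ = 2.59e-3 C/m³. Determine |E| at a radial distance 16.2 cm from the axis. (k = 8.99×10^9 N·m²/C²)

E = 1.41×10^7 V/m

Take a coaxial cylindrical Gaussian surface of radius r = 16.2 cm and length L (r < R).
Integrating ρ over the cross-section to radius r: λ_enc = (2πρ₀/R) ∫₀^r r'^2 dr' = 2πρ₀ r^3/(3·R) = 1.274×10^-4 C/m.
By Gauss's law (flux through the curved wall only), E·2πrL = λ_enc L/ε₀.
E = 2k|λ_enc|/r = 2(8.99×10^9)(1.274e-4)/(0.162) = 1.41×10^7 N/C.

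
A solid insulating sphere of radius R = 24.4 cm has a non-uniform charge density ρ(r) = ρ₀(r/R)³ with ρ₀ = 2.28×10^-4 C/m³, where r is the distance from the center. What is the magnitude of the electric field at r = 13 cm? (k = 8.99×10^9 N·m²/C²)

E ≈ 8.44×10^4 V/m

Take a concentric spherical Gaussian surface of radius r = 13 cm (r < R).
Q_enc = ∫₀^r ρ(r')·4πr'² dr' = (4πρ₀/R³) ∫₀^r r'^5 dr' = 4πρ₀ r^6/(6·R³) = 1.587×10^-7 C.
By Gauss's law, ∮E·dA = E·4πr² = Q_enc/ε₀.
E = k|Q_enc|/r² = (8.99×10^9)(1.587×10^-7)/(0.13)² = 8.44×10^4 N/C.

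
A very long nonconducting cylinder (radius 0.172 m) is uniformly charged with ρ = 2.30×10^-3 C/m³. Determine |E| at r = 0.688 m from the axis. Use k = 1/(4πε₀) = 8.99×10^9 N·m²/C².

Take a coaxial cylindrical Gaussian surface of radius r = 0.688 m and length L (r > 0.172 m, full cross-section enclosed).
λ_enc = ρ·πR² = (2.30×10^-3)π(0.172)² = 2.138e-4 C/m.
Applying ∮E·dA = Q_enc/ε₀ with the end caps contributing no flux:
E = 2k|λ_enc|/r = 2(8.99×10^9)(2.138e-4)/(0.688) = 5.59×10^6 N/C.

5.59×10^6 V/m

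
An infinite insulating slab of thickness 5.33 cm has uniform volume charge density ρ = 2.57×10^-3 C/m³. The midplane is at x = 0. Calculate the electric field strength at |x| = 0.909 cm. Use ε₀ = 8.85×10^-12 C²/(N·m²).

By symmetry E is perpendicular to the slab. A Gaussian pillbox from −0.909 cm to +0.909 cm (face area A) lies entirely within the slab.
Q_enc = ρ·(2x)·A and flux = 2EA, so 2EA = 2ρxA/ε₀ ⇒ E = |ρ|x/ε₀.
E = (2.57×10^-3)(0.00909)/(8.85×10^-12) = 2.64×10^6 N/C.

E ≈ 2.64×10^6 N/C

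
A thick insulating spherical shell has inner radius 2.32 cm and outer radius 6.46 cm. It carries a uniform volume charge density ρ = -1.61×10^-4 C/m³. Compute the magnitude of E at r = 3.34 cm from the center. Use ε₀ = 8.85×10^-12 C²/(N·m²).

E ≈ 1.35×10^5 V/m

Take a concentric spherical Gaussian surface of radius r = 3.34 cm (within the shell material, 2.32 cm < r < 6.46 cm).
Enclosed charge is the volume from a to r: Q_enc = (4π/3)ρ(r³ − a³) = -1.671×10^-8 C.
Since E is radial and uniform over the Gaussian sphere, Φ = E·4πr² = Q_enc/ε₀.
E = |Q_enc|/(4πε₀r²) = (1.671e-8)/(4π·8.85×10^-12·(0.0334)²) = 1.35e5 N/C.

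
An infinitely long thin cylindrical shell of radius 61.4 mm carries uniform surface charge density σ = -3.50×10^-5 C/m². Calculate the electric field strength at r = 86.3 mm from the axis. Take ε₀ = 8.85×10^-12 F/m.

2.81e6 N/C

By cylindrical symmetry E is radial; use a coaxial Gaussian cylinder of radius 86.3 mm and length L (r > 61.4 mm).
The whole shell is enclosed: λ_enc = σ·2πR = (-3.50×10^-5)·2π·(0.0614) = -1.35×10^-5 C/m.
Gauss's law: E·2πrL = λ_enc L/ε₀.
E = |λ_enc|/(2πε₀r) = (1.35×10^-5)/(2π·8.85×10^-12·0.0863) = 2.81×10^6 N/C.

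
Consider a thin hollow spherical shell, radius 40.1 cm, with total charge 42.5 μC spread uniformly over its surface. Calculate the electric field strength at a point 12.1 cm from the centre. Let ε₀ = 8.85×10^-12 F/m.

By spherical symmetry E is radial; choose a Gaussian sphere of radius r = 12.1 cm (inside the shell, r < 40.1 cm).
All the charge is outside the Gaussian surface: Q_enc = 0, hence E = 0 everywhere inside the shell.

|E| = 0 N/C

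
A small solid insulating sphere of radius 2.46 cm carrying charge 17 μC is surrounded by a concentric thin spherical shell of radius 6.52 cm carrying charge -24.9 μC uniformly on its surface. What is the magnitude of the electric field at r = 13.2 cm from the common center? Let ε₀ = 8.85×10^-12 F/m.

|E| = 4.08e6 N/C

Take a concentric spherical Gaussian surface of radius r = 13.2 cm (r > 6.52 cm, enclosing both).
Q_enc = (17 μC) + (-24.9 μC) = -7.90×10^-6 C.
Gauss's law: E·4πr² = Q_enc/ε₀.
E = |Q_enc|/(4πε₀r²) = (7.90×10^-6)/(4π·8.85×10^-12·(0.132)²) = 4.08×10^6 N/C.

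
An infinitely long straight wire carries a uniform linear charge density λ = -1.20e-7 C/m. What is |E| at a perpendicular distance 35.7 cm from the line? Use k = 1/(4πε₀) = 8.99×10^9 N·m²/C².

Take a coaxial cylindrical Gaussian surface of radius r = 35.7 cm and length L.
Q_enc = λL, so λ_enc = -1.20×10^-7 C/m.
Gauss's law: E·2πrL = λ_enc L/ε₀.
E = 2k|λ_enc|/r = 2(8.99×10^9)(1.20×10^-7)/(0.357) = 6.04e3 N/C.

E ≈ 6.04×10^3 V/m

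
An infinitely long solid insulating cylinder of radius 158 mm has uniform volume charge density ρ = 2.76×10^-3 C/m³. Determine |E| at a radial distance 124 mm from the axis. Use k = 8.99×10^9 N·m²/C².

By cylindrical symmetry E is radial; use a coaxial Gaussian cylinder of radius 124 mm and length L (r < R).
Enclosed charge per unit length: λ_enc = ρ·πr² = (2.76×10^-3)π(0.124)² = 1.333e-4 C/m.
By Gauss's law (flux through the curved wall only), E·2πrL = λ_enc L/ε₀.
E = 2k|λ_enc|/r = 2(8.99×10^9)(1.333×10^-4)/(0.124) = 1.93×10^7 N/C.

|E| = 1.93×10^7 N/C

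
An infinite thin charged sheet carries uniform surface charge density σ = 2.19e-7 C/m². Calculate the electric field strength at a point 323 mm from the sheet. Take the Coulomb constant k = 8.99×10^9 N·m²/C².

The symmetry is planar: E is normal to the sheet and the same magnitude on both sides. Take a pillbox straddling the sheet with end-cap area A.
Flux Φ = 2EA and Q_enc = σA, so 2EA = σA/ε₀ ⇒ E = |σ|/(2ε₀), independent of distance.
E = 2πk|σ| = 2π(8.99×10^9)(2.19e-7) = 1.24×10^4 N/C.

|E| = 1.24e4 N/C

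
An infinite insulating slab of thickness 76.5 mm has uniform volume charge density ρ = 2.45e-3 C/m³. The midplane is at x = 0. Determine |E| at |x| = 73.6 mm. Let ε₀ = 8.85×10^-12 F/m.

The point |x| = 73.6 mm lies outside the slab (half-thickness 0.03825 m). A symmetric pillbox spanning the full slab encloses Q_enc = ρ·d·A.
Flux = 2EA ⇒ E = |ρ|d/(2ε₀), independent of distance outside.
E = (2.45×10^-3)(0.0765)/(2·8.85×10^-12) = 1.06e7 N/C.

|E| ≈ 1.06×10^7 N/C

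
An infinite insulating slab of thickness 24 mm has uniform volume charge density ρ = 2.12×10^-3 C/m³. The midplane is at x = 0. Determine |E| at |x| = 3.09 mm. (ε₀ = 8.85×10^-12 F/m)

|E| = 7.40e5 V/m

By symmetry E is perpendicular to the slab. A Gaussian pillbox from −3.09 mm to +3.09 mm (face area A) lies entirely within the slab.
Q_enc = ρ·(2x)·A and flux = 2EA, so 2EA = 2ρxA/ε₀ ⇒ E = |ρ|x/ε₀.
E = (2.12×10^-3)(0.00309)/(8.85×10^-12) = 7.40e5 N/C.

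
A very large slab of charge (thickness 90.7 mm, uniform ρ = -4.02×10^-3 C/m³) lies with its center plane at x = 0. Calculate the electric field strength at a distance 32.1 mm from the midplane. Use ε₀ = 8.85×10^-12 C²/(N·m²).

By symmetry E is perpendicular to the slab. A Gaussian pillbox from −32.1 mm to +32.1 mm (face area A) lies entirely within the slab.
Q_enc = ρ·(2x)·A and flux = 2EA, so 2EA = 2ρxA/ε₀ ⇒ E = |ρ|x/ε₀.
E = (4.02×10^-3)(0.0321)/(8.85×10^-12) = 1.46×10^7 N/C.

1.46e7 N/C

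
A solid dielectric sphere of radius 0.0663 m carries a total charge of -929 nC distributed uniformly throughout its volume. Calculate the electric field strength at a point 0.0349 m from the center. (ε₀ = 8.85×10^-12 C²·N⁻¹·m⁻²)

|E| = 1.00e6 N/C

Use a concentric Gaussian sphere at r = 0.0349 m (r < R).
Only the charge within r is enclosed: Q_enc = Q·(r/R)³ = (-929 nC)·(0.0349 m/0.0663 m)³ = -1.355e-7 C.
By Gauss's law, ∮E·dA = E·4πr² = Q_enc/ε₀.
E = |Q_enc|/(4πε₀r²) = (1.355e-7)/(4π·8.85×10^-12·(0.0349)²) = 1.00×10^6 N/C.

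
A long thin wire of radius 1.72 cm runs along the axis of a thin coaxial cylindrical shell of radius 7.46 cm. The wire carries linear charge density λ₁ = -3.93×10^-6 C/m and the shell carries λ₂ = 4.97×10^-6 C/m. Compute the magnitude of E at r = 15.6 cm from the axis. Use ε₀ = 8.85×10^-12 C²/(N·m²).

1.20×10^5 N/C

By cylindrical symmetry E is radial; use a coaxial Gaussian cylinder of radius 15.6 cm and length L (r > 7.46 cm, enclosing both).
λ_enc = λ₁ + λ₂ = (-3.93×10^-6) + (4.97×10^-6) = 1.04×10^-6 C/m.
Since E is radial and uniform over the curved surface, Φ = E·2πrL = Q_enc/ε₀ = λ_enc L/ε₀.
E = |λ_enc|/(2πε₀r) = (1.04×10^-6)/(2π·8.85×10^-12·0.156) = 1.20×10^5 N/C.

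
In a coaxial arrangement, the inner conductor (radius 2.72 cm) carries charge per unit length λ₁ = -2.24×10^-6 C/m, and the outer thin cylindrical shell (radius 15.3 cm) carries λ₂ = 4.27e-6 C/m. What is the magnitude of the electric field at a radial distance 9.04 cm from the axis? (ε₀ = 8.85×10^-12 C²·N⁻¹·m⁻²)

E = 4.46×10^5 V/m

Choose a coaxial cylinder of radius r = 9.04 cm (arbitrary length L) as the Gaussian surface (between the conductors, 2.72 cm < r < 15.3 cm).
Only the inner wire is enclosed; the outer shell contributes nothing inside itself. λ_enc = λ₁ = -2.24×10^-6 C/m.
Gauss's law: E·2πrL = λ_enc L/ε₀.
E = |λ_enc|/(2πε₀r) = (2.24×10^-6)/(2π·8.85×10^-12·0.0904) = 4.46×10^5 N/C.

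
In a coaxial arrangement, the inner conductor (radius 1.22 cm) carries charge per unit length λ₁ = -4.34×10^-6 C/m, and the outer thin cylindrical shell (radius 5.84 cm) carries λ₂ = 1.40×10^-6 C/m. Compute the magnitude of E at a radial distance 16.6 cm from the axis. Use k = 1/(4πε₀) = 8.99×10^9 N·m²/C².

|E| = 3.18e5 N/C

Choose a coaxial cylinder of radius r = 16.6 cm (arbitrary length L) as the Gaussian surface (r > 5.84 cm, enclosing both).
λ_enc = λ₁ + λ₂ = (-4.34×10^-6) + (1.40×10^-6) = -2.94×10^-6 C/m.
Since E is radial and uniform over the curved surface, Φ = E·2πrL = Q_enc/ε₀ = λ_enc L/ε₀.
E = 2k|λ_enc|/r = 2(8.99×10^9)(2.94×10^-6)/(0.166) = 3.18e5 N/C.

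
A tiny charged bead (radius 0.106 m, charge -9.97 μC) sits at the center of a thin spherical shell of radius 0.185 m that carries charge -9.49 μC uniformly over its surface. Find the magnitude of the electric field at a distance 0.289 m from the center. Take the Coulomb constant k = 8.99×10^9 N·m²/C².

|E| = 2.09e6 V/m

By spherical symmetry E is radial; choose a Gaussian sphere of radius r = 0.289 m (r > 0.185 m, enclosing both).
Q_enc = (-9.97 μC) + (-9.49 μC) = -1.946e-5 C.
Gauss's law: E·4πr² = Q_enc/ε₀.
E = k|Q_enc|/r² = (8.99×10^9)(1.946×10^-5)/(0.289)² = 2.09e6 N/C.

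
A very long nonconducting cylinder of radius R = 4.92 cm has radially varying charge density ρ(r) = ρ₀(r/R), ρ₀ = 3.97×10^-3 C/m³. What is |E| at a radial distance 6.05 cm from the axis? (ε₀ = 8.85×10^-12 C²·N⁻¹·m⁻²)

Choose a coaxial cylinder of radius r = 6.05 cm (arbitrary length L) as the Gaussian surface (r > R, full charge per length enclosed).
λ_enc = 2π ∫₀^R ρ₀(r'/R)^1 r' dr' = 2πρ₀R²/3 = 2.013e-5 C/m.
By Gauss's law (flux through the curved wall only), E·2πrL = λ_enc L/ε₀.
E = |λ_enc|/(2πε₀r) = (2.013e-5)/(2π·8.85×10^-12·0.0605) = 5.98e6 N/C.

E = 5.98e6 V/m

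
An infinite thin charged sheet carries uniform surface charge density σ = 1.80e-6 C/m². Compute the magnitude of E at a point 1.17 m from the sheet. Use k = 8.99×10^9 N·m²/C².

The symmetry is planar: E is normal to the sheet and the same magnitude on both sides. Take a pillbox straddling the sheet with end-cap area A.
Only the two end caps contribute flux: Φ = 2EA. With Q_enc = σA, Gauss's law gives E = |σ|/(2ε₀).
E = 2πk|σ| = 2π(8.99×10^9)(1.80e-6) = 1.02e5 N/C.

E = 1.02e5 N/C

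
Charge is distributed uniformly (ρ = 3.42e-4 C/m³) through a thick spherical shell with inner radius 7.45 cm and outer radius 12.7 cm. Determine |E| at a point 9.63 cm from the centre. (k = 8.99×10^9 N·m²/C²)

Use a concentric Gaussian sphere at r = 9.63 cm (within the shell material, 7.45 cm < r < 12.7 cm).
Only the shell between 7.45 cm and r is enclosed: Q_enc = ρ·(4π/3)(r³ − a³) = (3.42×10^-4)·(4π/3)·((0.0963)³ − (0.0745)³) = 6.87×10^-7 C.
By Gauss's law, ∮E·dA = E·4πr² = Q_enc/ε₀.
E = k|Q_enc|/r² = (8.99×10^9)(6.87×10^-7)/(0.0963)² = 6.66e5 N/C.

E ≈ 6.66×10^5 V/m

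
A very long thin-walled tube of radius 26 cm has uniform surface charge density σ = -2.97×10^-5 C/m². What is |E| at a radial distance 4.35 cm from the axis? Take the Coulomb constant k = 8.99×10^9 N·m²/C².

E = 0

Choose a coaxial cylinder of radius r = 4.35 cm (arbitrary length L) as the Gaussian surface (r < 26 cm, inside the shell).
All the surface charge lies outside this cylinder: Q_enc = 0, hence E = 0.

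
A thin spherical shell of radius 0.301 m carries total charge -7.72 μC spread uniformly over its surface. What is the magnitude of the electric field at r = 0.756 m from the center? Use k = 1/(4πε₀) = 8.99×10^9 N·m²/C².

Use a concentric Gaussian sphere at r = 0.756 m (r > 0.301 m).
The entire shell is enclosed: Q_enc = -7.72e-6 C.
By Gauss's law, ∮E·dA = E·4πr² = Q_enc/ε₀.
E = k|Q_enc|/r² = (8.99×10^9)(7.72e-6)/(0.756)² = 1.21×10^5 N/C.

|E| = 1.21×10^5 N/C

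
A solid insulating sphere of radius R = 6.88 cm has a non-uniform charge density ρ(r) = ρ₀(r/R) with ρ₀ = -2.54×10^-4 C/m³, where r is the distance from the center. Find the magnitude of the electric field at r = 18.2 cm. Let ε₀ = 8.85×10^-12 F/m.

Symmetry ⇒ E = E(r) r̂. Gaussian sphere of radius r = 18.2 cm (r > R, all charge enclosed).
Q_enc = 4π ∫₀^R ρ₀(r'/R)^1 r'² dr' = 4πρ₀R³/4 = -2.599×10^-7 C.
Applying ∮E·dA = Q_enc/ε₀ with Φ = E(4πr²):
E = |Q_enc|/(4πε₀r²) = (2.599×10^-7)/(4π·8.85×10^-12·(0.182)²) = 7.05×10^4 N/C.

|E| ≈ 7.05×10^4 N/C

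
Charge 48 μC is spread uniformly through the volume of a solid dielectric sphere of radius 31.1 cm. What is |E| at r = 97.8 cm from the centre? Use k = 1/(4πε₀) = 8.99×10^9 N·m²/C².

E = 4.51×10^5 V/m

Use a concentric Gaussian sphere at r = 97.8 cm (r > R, so the entire charge is enclosed).
Q_enc = 48 μC = 4.80×10^-5 C.
By Gauss's law, ∮E·dA = E·4πr² = Q_enc/ε₀.
E = k|Q_enc|/r² = (8.99×10^9)(4.80×10^-5)/(0.978)² = 4.51×10^5 N/C.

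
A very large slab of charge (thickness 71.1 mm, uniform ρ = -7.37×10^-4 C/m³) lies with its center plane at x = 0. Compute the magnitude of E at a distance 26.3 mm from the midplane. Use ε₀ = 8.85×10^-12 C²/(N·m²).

2.19×10^6 N/C

By symmetry E is perpendicular to the slab. A Gaussian pillbox from −26.3 mm to +26.3 mm (face area A) lies entirely within the slab.
Q_enc = ρ·(2x)·A and flux = 2EA, so 2EA = 2ρxA/ε₀ ⇒ E = |ρ|x/ε₀.
E = (7.37e-4)(0.0263)/(8.85×10^-12) = 2.19×10^6 N/C.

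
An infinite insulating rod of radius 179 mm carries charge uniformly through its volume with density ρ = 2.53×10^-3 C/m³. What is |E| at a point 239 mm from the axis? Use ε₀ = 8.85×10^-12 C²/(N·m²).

1.92e7 V/m

Take a coaxial cylindrical Gaussian surface of radius r = 239 mm and length L (r > 179 mm, full cross-section enclosed).
λ_enc = ρ·πR² = (2.53e-3)π(0.179)² = 2.547×10^-4 C/m.
Applying ∮E·dA = Q_enc/ε₀ with the end caps contributing no flux:
E = |λ_enc|/(2πε₀r) = (2.547×10^-4)/(2π·8.85×10^-12·0.239) = 1.92×10^7 N/C.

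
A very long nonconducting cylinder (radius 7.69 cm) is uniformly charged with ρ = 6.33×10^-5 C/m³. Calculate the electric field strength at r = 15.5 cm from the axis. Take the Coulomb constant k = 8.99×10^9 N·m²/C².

|E| = 1.36×10^5 N/C

Coaxial Gaussian cylinder, radius r = 15.5 cm, length L (r > 7.69 cm, full cross-section enclosed).
λ_enc = ρ·πR² = (6.33×10^-5)π(0.0769)² = 1.176×10^-6 C/m.
Gauss's law: E·2πrL = λ_enc L/ε₀.
E = 2k|λ_enc|/r = 2(8.99×10^9)(1.176×10^-6)/(0.155) = 1.36×10^5 N/C.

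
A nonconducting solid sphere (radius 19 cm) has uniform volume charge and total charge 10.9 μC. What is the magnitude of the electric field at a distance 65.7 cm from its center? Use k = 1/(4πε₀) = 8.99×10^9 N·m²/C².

Take a concentric spherical Gaussian surface of radius r = 65.7 cm (r > R, so the entire charge is enclosed).
Q_enc = 10.9 μC = 1.09×10^-5 C.
By Gauss's law, ∮E·dA = E·4πr² = Q_enc/ε₀.
E = k|Q_enc|/r² = (8.99×10^9)(1.09e-5)/(0.657)² = 2.27×10^5 N/C.

E = 2.27×10^5 V/m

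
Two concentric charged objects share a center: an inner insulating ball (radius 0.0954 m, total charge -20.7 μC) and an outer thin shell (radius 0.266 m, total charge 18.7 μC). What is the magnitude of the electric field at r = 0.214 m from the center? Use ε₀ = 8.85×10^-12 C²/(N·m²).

|E| ≈ 4.06e6 N/C

By spherical symmetry E is radial; choose a Gaussian sphere of radius r = 0.214 m (between the bodies, 0.0954 m < r < 0.266 m).
The shell at 0.266 m lies outside the Gaussian surface, so Q_enc = -20.7 μC = -2.07e-5 C.
Applying ∮E·dA = Q_enc/ε₀ with Φ = E(4πr²):
E = |Q_enc|/(4πε₀r²) = (2.07×10^-5)/(4π·8.85×10^-12·(0.214)²) = 4.06e6 N/C.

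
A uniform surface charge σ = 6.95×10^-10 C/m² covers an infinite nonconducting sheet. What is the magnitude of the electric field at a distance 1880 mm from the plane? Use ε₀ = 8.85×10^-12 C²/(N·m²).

By planar symmetry E is perpendicular to the sheet and uniform; use a Gaussian pillbox with flat faces of area A on each side of the sheet.
Only the two end caps contribute flux: Φ = 2EA. With Q_enc = σA, Gauss's law gives E = |σ|/(2ε₀).
E = |σ|/(2ε₀) = (6.95e-10)/(2·8.85×10^-12) = 39.3 N/C.

E = 39.3 N/C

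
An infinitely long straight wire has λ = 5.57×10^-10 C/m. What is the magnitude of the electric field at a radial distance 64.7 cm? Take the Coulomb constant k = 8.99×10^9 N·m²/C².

Take a coaxial cylindrical Gaussian surface of radius r = 64.7 cm and length L.
Q_enc = λL, so λ_enc = 5.57e-10 C/m.
Applying ∮E·dA = Q_enc/ε₀ with the end caps contributing no flux:
E = 2k|λ_enc|/r = 2(8.99×10^9)(5.57×10^-10)/(0.647) = 15.5 N/C.

|E| ≈ 15.5 N/C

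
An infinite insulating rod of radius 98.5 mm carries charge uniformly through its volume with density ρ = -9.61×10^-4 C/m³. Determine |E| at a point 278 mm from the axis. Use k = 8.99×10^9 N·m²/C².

Take a coaxial cylindrical Gaussian surface of radius r = 278 mm and length L (r > 98.5 mm, full cross-section enclosed).
λ_enc = ρ·πR² = (-9.61×10^-4)π(0.0985)² = -2.929×10^-5 C/m.
Gauss's law: E·2πrL = λ_enc L/ε₀.
E = 2k|λ_enc|/r = 2(8.99×10^9)(2.929×10^-5)/(0.278) = 1.89×10^6 N/C.

|E| ≈ 1.89e6 V/m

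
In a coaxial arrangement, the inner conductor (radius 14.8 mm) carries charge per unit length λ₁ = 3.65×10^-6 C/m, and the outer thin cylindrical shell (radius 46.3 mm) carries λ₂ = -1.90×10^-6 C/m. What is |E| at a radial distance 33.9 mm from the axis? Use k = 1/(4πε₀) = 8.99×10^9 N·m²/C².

Take a coaxial cylindrical Gaussian surface of radius r = 33.9 mm and length L (between the conductors, 14.8 mm < r < 46.3 mm).
The shell at 46.3 mm lies outside the Gaussian surface, so λ_enc = λ₁ = 3.65×10^-6 C/m.
Gauss's law: E·2πrL = λ_enc L/ε₀.
E = 2k|λ_enc|/r = 2(8.99×10^9)(3.65×10^-6)/(0.0339) = 1.94×10^6 N/C.

1.94×10^6 V/m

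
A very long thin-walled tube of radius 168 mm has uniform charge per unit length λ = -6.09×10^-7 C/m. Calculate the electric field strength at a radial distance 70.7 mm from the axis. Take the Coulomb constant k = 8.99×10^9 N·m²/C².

E = 0 (no enclosed charge)

Choose a coaxial cylinder of radius r = 70.7 mm (arbitrary length L) as the Gaussian surface (r < 168 mm, inside the shell).
No charge is enclosed, so Gauss's law gives E·2πrL = 0 ⇒ E = 0.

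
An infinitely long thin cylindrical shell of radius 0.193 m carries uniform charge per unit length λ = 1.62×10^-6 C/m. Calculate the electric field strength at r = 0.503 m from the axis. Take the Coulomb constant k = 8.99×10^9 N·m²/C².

Coaxial Gaussian cylinder, radius r = 0.503 m, length L (r > 0.193 m).
The full line charge is enclosed: λ_enc = 1.62×10^-6 C/m.
Gauss's law: E·2πrL = λ_enc L/ε₀.
E = 2k|λ_enc|/r = 2(8.99×10^9)(1.62×10^-6)/(0.503) = 5.79×10^4 N/C.

E ≈ 5.79×10^4 V/m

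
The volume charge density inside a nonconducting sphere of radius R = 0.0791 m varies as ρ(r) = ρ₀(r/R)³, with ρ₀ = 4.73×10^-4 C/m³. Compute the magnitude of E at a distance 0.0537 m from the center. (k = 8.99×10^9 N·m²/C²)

Take a concentric spherical Gaussian surface of radius r = 0.0537 m (r < R).
Integrate the density: Q_enc = 4π ∫₀^r ρ₀(r'/R)^3 r'² dr' = 4πρ₀ r^6/(6·R³) = 4.80×10^-8 C.
Since E is radial and uniform over the Gaussian sphere, Φ = E·4πr² = Q_enc/ε₀.
E = k|Q_enc|/r² = (8.99×10^9)(4.80×10^-8)/(0.0537)² = 1.50×10^5 N/C.

|E| = 1.50×10^5 N/C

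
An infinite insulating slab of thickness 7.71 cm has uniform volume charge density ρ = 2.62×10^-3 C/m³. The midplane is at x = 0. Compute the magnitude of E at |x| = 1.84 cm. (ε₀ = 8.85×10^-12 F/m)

By symmetry E is perpendicular to the slab. A Gaussian pillbox from −1.84 cm to +1.84 cm (face area A) lies entirely within the slab.
Q_enc = ρ·(2x)·A and flux = 2EA, so 2EA = 2ρxA/ε₀ ⇒ E = |ρ|x/ε₀.
E = (2.62×10^-3)(0.0184)/(8.85×10^-12) = 5.45e6 N/C.

E = 5.45×10^6 N/C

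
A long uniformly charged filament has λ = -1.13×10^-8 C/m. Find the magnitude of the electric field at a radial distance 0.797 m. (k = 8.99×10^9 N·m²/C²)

|E| = 255 V/m

By cylindrical symmetry E is radial; use a coaxial Gaussian cylinder of radius 0.797 m and length L.
Q_enc = λL, so λ_enc = -1.13e-8 C/m.
By Gauss's law (flux through the curved wall only), E·2πrL = λ_enc L/ε₀.
E = 2k|λ_enc|/r = 2(8.99×10^9)(1.13e-8)/(0.797) = 255 N/C.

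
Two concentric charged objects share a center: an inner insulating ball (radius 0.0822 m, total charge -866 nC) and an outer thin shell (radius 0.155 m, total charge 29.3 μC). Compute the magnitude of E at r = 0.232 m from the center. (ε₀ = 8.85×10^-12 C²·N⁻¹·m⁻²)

|E| ≈ 4.75×10^6 N/C

Symmetry ⇒ E = E(r) r̂. Gaussian sphere of radius r = 0.232 m (r > 0.155 m, enclosing both).
Q_enc = (-866 nC) + (29.3 μC) = 2.843×10^-5 C.
Gauss's law: E·4πr² = Q_enc/ε₀.
E = |Q_enc|/(4πε₀r²) = (2.843e-5)/(4π·8.85×10^-12·(0.232)²) = 4.75×10^6 N/C.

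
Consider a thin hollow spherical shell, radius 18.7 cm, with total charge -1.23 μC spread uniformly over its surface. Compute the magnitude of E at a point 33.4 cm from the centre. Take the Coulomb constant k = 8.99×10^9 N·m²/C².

Symmetry ⇒ E = E(r) r̂. Gaussian sphere of radius r = 33.4 cm (r > 18.7 cm).
The entire shell is enclosed: Q_enc = -1.23×10^-6 C.
Applying ∮E·dA = Q_enc/ε₀ with Φ = E(4πr²):
E = k|Q_enc|/r² = (8.99×10^9)(1.23×10^-6)/(0.334)² = 9.91×10^4 N/C.

E ≈ 9.91×10^4 N/C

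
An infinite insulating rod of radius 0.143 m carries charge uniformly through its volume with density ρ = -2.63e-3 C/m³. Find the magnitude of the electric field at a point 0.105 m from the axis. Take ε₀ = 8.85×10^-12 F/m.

Coaxial Gaussian cylinder, radius r = 0.105 m, length L (r < R).
Charge inside radius r per length L is ρ·πr²·L, so λ_enc = ρπr² = -9.109×10^-5 C/m.
Gauss's law: E·2πrL = λ_enc L/ε₀.
E = |λ_enc|/(2πε₀r) = (9.109×10^-5)/(2π·8.85×10^-12·0.105) = 1.56×10^7 N/C.

E = 1.56×10^7 N/C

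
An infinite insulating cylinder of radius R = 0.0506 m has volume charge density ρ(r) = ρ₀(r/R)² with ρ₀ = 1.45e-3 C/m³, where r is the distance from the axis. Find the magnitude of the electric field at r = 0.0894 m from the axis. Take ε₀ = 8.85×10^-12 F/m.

|E| ≈ 1.17×10^6 V/m

By cylindrical symmetry E is radial; use a coaxial Gaussian cylinder of radius 0.0894 m and length L (r > R, full charge per length enclosed).
λ_enc = 2π ∫₀^R ρ₀(r'/R)^2 r' dr' = 2πρ₀R²/4 = 5.832×10^-6 C/m.
Since E is radial and uniform over the curved surface, Φ = E·2πrL = Q_enc/ε₀ = λ_enc L/ε₀.
E = |λ_enc|/(2πε₀r) = (5.832×10^-6)/(2π·8.85×10^-12·0.0894) = 1.17×10^6 N/C.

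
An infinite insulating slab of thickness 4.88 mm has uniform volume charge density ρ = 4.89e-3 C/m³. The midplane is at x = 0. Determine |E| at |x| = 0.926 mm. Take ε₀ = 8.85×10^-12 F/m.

By symmetry E is perpendicular to the slab. A Gaussian pillbox from −0.926 mm to +0.926 mm (face area A) lies entirely within the slab.
Q_enc = ρ·(2x)·A and flux = 2EA, so 2EA = 2ρxA/ε₀ ⇒ E = |ρ|x/ε₀.
E = (4.89e-3)(0.000926)/(8.85×10^-12) = 5.12×10^5 N/C.

5.12×10^5 N/C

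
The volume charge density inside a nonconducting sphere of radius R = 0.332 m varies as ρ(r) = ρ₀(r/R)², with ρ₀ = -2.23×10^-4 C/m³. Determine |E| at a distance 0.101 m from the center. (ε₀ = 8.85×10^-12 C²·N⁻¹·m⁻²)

4.71×10^4 N/C

Take a concentric spherical Gaussian surface of radius r = 0.101 m (r < R).
Integrate the density: Q_enc = 4π ∫₀^r ρ₀(r'/R)^2 r'² dr' = 4πρ₀ r^5/(5·R²) = -5.344×10^-8 C.
Gauss's law: E·4πr² = Q_enc/ε₀.
E = |Q_enc|/(4πε₀r²) = (5.344e-8)/(4π·8.85×10^-12·(0.101)²) = 4.71e4 N/C.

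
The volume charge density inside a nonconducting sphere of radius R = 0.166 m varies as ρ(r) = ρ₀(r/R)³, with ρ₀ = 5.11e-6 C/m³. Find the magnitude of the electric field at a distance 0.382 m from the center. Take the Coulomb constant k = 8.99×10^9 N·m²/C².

Take a concentric spherical Gaussian surface of radius r = 0.382 m (r > R, all charge enclosed).
Q_enc = 4π ∫₀^R ρ₀(r'/R)^3 r'² dr' = 4πρ₀R³/6 = 4.896×10^-8 C.
Applying ∮E·dA = Q_enc/ε₀ with Φ = E(4πr²):
E = k|Q_enc|/r² = (8.99×10^9)(4.896×10^-8)/(0.382)² = 3.02×10^3 N/C.

E ≈ 3.02e3 V/m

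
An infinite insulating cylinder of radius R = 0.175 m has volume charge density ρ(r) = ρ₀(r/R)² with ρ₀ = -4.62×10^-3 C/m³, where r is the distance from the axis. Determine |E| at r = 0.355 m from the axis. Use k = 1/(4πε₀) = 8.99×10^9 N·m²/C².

Choose a coaxial cylinder of radius r = 0.355 m (arbitrary length L) as the Gaussian surface (r > R, full charge per length enclosed).
λ_enc = 2π ∫₀^R ρ₀(r'/R)^2 r' dr' = 2πρ₀R²/4 = -2.222×10^-4 C/m.
Gauss's law: E·2πrL = λ_enc L/ε₀.
E = 2k|λ_enc|/r = 2(8.99×10^9)(2.222e-4)/(0.355) = 1.13×10^7 N/C.

|E| ≈ 1.13×10^7 N/C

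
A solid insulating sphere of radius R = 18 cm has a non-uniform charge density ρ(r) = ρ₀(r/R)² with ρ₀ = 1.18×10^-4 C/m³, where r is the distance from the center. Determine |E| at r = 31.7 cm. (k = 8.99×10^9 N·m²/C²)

Take a concentric spherical Gaussian surface of radius r = 31.7 cm (r > R, all charge enclosed).
Q_enc = 4π ∫₀^R ρ₀(r'/R)^2 r'² dr' = 4πρ₀R³/5 = 1.73×10^-6 C.
Gauss's law: E·4πr² = Q_enc/ε₀.
E = k|Q_enc|/r² = (8.99×10^9)(1.73×10^-6)/(0.317)² = 1.55e5 N/C.

1.55×10^5 N/C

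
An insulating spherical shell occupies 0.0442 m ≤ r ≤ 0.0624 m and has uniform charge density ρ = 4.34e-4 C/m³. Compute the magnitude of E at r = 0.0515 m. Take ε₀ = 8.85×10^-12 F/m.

Take a concentric spherical Gaussian surface of radius r = 0.0515 m (within the shell material, 0.0442 m < r < 0.0624 m).
Only the shell between 0.0442 m and r is enclosed: Q_enc = ρ·(4π/3)(r³ − a³) = (4.34×10^-4)·(4π/3)·((0.0515)³ − (0.0442)³) = 9.133×10^-8 C.
Gauss's law: E·4πr² = Q_enc/ε₀.
E = |Q_enc|/(4πε₀r²) = (9.133e-8)/(4π·8.85×10^-12·(0.0515)²) = 3.10×10^5 N/C.

E ≈ 3.10×10^5 N/C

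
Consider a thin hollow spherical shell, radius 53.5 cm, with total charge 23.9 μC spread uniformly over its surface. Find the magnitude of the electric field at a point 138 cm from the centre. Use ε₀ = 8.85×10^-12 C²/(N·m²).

Use a concentric Gaussian sphere at r = 138 cm (r > 53.5 cm).
The entire shell is enclosed: Q_enc = 2.39×10^-5 C.
By Gauss's law, ∮E·dA = E·4πr² = Q_enc/ε₀.
E = |Q_enc|/(4πε₀r²) = (2.39e-5)/(4π·8.85×10^-12·(1.38)²) = 1.13×10^5 N/C.

E ≈ 1.13×10^5 N/C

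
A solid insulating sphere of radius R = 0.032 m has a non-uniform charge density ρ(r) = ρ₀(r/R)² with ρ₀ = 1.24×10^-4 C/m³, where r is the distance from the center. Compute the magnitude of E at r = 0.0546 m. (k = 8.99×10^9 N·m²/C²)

E = 3.08×10^4 V/m

By spherical symmetry E is radial; choose a Gaussian sphere of radius r = 0.0546 m (r > R, all charge enclosed).
Q_enc = 4π ∫₀^R ρ₀(r'/R)^2 r'² dr' = 4πρ₀R³/5 = 1.021×10^-8 C.
Since E is radial and uniform over the Gaussian sphere, Φ = E·4πr² = Q_enc/ε₀.
E = k|Q_enc|/r² = (8.99×10^9)(1.021e-8)/(0.0546)² = 3.08×10^4 N/C.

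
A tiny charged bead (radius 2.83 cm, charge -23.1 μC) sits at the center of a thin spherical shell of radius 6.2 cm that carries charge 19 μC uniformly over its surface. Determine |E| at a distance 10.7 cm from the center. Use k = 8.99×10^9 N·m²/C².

|E| = 3.22×10^6 N/C

Use a concentric Gaussian sphere at r = 10.7 cm (r > 6.2 cm, enclosing both).
Q_enc = (-23.1 μC) + (19 μC) = -4.10×10^-6 C.
By Gauss's law, ∮E·dA = E·4πr² = Q_enc/ε₀.
E = k|Q_enc|/r² = (8.99×10^9)(4.10e-6)/(0.107)² = 3.22e6 N/C.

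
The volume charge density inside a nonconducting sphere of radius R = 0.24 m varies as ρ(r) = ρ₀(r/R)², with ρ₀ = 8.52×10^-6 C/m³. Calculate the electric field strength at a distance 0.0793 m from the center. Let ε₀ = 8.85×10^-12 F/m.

Use a concentric Gaussian sphere at r = 0.0793 m (r < R).
Q_enc = ∫₀^r ρ(r')·4πr'² dr' = (4πρ₀/R²) ∫₀^r r'^4 dr' = 4πρ₀ r^5/(5·R²) = 1.166×10^-9 C.
By Gauss's law, ∮E·dA = E·4πr² = Q_enc/ε₀.
E = |Q_enc|/(4πε₀r²) = (1.166×10^-9)/(4π·8.85×10^-12·(0.0793)²) = 1.67×10^3 N/C.

1.67e3 N/C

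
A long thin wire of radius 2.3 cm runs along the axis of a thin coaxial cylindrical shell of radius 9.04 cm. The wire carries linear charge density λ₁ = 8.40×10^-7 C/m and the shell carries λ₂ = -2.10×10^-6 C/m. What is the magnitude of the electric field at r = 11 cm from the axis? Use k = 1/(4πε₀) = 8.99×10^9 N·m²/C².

By cylindrical symmetry E is radial; use a coaxial Gaussian cylinder of radius 11 cm and length L (r > 9.04 cm, enclosing both).
λ_enc = λ₁ + λ₂ = (8.40×10^-7) + (-2.10×10^-6) = -1.26×10^-6 C/m.
Since E is radial and uniform over the curved surface, Φ = E·2πrL = Q_enc/ε₀ = λ_enc L/ε₀.
E = 2k|λ_enc|/r = 2(8.99×10^9)(1.26e-6)/(0.11) = 2.06×10^5 N/C.

E = 2.06×10^5 N/C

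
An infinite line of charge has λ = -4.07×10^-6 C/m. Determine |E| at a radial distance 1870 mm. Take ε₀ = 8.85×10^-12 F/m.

3.91×10^4 V/m

Coaxial Gaussian cylinder, radius r = 1870 mm, length L.
Q_enc = λL, so λ_enc = -4.07e-6 C/m.
Gauss's law: E·2πrL = λ_enc L/ε₀.
E = |λ_enc|/(2πε₀r) = (4.07×10^-6)/(2π·8.85×10^-12·1.87) = 3.91×10^4 N/C.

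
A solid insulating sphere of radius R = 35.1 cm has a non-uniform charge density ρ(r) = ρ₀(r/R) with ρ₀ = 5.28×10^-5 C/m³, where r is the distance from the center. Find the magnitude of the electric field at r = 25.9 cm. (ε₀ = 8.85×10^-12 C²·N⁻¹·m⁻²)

By spherical symmetry E is radial; choose a Gaussian sphere of radius r = 25.9 cm (r < R).
Q_enc = ∫₀^r ρ(r')·4πr'² dr' = (4πρ₀/R) ∫₀^r r'^3 dr' = 4πρ₀ r^4/(4·R) = 2.127×10^-6 C.
Since E is radial and uniform over the Gaussian sphere, Φ = E·4πr² = Q_enc/ε₀.
E = |Q_enc|/(4πε₀r²) = (2.127e-6)/(4π·8.85×10^-12·(0.259)²) = 2.85×10^5 N/C.

|E| = 2.85e5 V/m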